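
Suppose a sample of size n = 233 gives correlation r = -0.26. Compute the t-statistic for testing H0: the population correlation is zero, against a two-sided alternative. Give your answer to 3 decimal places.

1 − r² = 1 − 0.0676 = 0.9324;  √(1−r²) = 0.965609
√(n−2) = √231 = 15.198684
t = r·√(n−2)/√(1−r²) = -0.26 · 15.198684 / 0.965609 = -4.092

-4.092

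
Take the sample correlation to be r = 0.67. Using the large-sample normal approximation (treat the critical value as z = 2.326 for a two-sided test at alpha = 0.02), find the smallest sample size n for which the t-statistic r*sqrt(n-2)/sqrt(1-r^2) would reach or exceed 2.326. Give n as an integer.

9

Need r·√(n−2)/√(1−r²) ≥ 2.326
√(n−2) ≥ 2.326·√(1−0.4489) / 0.67 = 2.326·0.742361 / 0.67 = 2.5772
n−2 ≥ 6.6420  ⇒  n ≥ 8.6420
Smallest integer n = 9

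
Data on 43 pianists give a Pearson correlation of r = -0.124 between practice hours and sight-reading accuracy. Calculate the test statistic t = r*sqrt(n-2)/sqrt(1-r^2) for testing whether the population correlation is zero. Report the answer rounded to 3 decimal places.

1 − r² = 1 − 0.015376 = 0.984624;  √(1−r²) = 0.992282
√(n−2) = √41 = 6.403124
t = r·√(n−2)/√(1−r²) = -0.124 · 6.403124 / 0.992282 = -0.800

-0.800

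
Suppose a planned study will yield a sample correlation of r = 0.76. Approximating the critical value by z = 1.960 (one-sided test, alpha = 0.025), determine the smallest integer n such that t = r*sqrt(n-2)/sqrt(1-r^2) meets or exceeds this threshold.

5

r√(n−2)/√(1−r²) ≥ 1.960  ⇔  n−2 ≥ (1.960)²·(1−r²)/r²
(1−r²)/r² = (1−0.5776)/0.5776 = 0.7313
n ≥ 2 + 3.8416·0.7313 = 2 + 2.8094 = 4.8094
⌈4.8094⌉ = 5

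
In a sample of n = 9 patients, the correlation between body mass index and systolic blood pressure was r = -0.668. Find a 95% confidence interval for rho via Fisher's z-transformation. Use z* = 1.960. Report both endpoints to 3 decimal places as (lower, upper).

(-0.923, -0.007)

z_r = atanh(-0.668) = -0.807123;  SE = 1/√(n−3) = 1/√6 = 0.408248
z-limits: -0.807123 ± 1.960·0.408248 = -0.807123 ± 0.800166 = [-1.607289, -0.006957]
ρ-limits: (tanh -1.607289, tanh -0.006957) = (-0.923, -0.007)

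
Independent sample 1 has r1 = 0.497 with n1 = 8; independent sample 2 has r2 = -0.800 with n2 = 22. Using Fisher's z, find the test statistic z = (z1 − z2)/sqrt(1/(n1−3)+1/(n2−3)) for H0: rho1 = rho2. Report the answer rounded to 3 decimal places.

3.271

Fisher z-transforms: z1 = atanh(0.497) = 0.545314, z2 = atanh(-0.800) = -1.098612; difference d = 1.643926
Var(d) = 1/5 + 1/19 = 0.2000000 + 0.0526316 = 0.2526316
z = d/√Var(d) = 1.643926 / √0.2526316 = 1.643926 / 0.502625 = 3.271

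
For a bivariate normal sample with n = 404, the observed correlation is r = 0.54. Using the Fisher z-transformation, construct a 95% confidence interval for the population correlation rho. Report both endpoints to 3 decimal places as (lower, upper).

z_r = atanh(0.54) = 0.604156;  SE = 1/√(n−3) = 1/√401 = 0.049938
z-limits: 0.604156 ± 1.960·0.049938 = 0.604156 ± 0.097878 = [0.506278, 0.702034]
ρ-limits: (tanh 0.506278, tanh 0.702034) = (0.467, 0.606)

(0.467, 0.606)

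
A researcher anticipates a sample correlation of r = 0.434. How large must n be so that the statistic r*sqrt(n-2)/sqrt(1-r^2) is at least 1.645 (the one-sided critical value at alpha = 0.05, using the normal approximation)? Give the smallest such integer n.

Need r·√(n−2)/√(1−r²) ≥ 1.645
√(n−2) ≥ 1.645·√(1−0.188356) / 0.434 = 1.645·0.900913 / 0.434 = 3.4148
n−2 ≥ 11.6609  ⇒  n ≥ 13.6609
Smallest integer n = 14

14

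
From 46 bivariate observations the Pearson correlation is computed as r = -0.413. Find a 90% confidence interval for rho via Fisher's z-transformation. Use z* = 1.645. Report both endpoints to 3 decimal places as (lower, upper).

Fisher z: z_r = atanh(r) = ½·ln((1+(-0.413))/(1−(-0.413))) = -0.439223
SE(z) = 1/√(n−3) = 1/√43 = 0.152499
90% ⇒ z* = 1.645; margin = 1.645·0.152499 = 0.250861
CI on z-scale: (-0.690084, -0.188362)
Back-transform: tanh(-0.690084) = -0.598036, tanh(-0.188362) = -0.186165

(-0.598, -0.186)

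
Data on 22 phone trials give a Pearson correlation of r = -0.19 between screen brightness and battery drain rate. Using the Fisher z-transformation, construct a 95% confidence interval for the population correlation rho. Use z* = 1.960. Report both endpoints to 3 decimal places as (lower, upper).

z_r = atanh(-0.19) = -0.192337;  SE = 1/√(n−3) = 1/√19 = 0.229416
z-limits: -0.192337 ± 1.960·0.229416 = -0.192337 ± 0.449655 = [-0.641992, 0.257318]
ρ-limits: (tanh -0.641992, tanh 0.257318) = (-0.566, 0.252)

(-0.566, 0.252)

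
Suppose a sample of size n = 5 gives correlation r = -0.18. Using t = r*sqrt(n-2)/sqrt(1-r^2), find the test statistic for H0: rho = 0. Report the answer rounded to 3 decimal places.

1 − r² = 1 − 0.0324 = 0.9676;  √(1−r²) = 0.983667
√(n−2) = √3 = 1.732051
t = r·√(n−2)/√(1−r²) = -0.18 · 1.732051 / 0.983667 = -0.317

-0.317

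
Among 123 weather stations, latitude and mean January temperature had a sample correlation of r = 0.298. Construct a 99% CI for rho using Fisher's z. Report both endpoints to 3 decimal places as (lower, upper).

z_r = atanh(0.298) = 0.307323;  SE = 1/√(n−3) = 1/√120 = 0.091287
z-limits: 0.307323 ± 2.576·0.091287 = 0.307323 ± 0.235155 = [0.072168, 0.542478]
ρ-limits: (tanh 0.072168, tanh 0.542478) = (0.072, 0.495)

(0.072, 0.495)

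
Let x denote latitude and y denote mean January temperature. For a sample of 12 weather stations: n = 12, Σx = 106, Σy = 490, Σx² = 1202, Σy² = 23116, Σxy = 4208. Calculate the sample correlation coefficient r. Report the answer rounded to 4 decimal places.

-0.1324

S_xy = nΣxy − ΣxΣy = 12·4208 − 106·490 = 50496 − 51940 = -1444
S_xx = nΣx² − (Σx)² = 12·1202 − 106² = 14424 − 11236 = 3188
S_yy = nΣy² − (Σy)² = 12·23116 − 490² = 277392 − 240100 = 37292
r = S_xy / √(S_xx·S_yy) = -1444 / √(3188·37292) = -1444 / √118886896 = -1444 / 10903.5268 = -0.1324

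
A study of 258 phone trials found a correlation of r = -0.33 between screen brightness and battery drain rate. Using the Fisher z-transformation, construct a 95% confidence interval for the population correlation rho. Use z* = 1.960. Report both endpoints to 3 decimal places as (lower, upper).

z_r = atanh(-0.33) = -0.342828;  SE = 1/√(n−3) = 1/√255 = 0.062622
z-limits: -0.342828 ± 1.960·0.062622 = -0.342828 ± 0.122739 = [-0.465567, -0.220089]
ρ-limits: (tanh -0.465567, tanh -0.220089) = (-0.435, -0.217)

(-0.435, -0.217)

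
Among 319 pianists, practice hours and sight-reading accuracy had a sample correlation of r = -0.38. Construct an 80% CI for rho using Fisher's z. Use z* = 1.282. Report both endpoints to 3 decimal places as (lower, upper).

(-0.440, -0.317)

Fisher z: z_r = atanh(r) = ½·ln((1+(-0.38))/(1−(-0.38))) = -0.400060
SE(z) = 1/√(n−3) = 1/√316 = 0.056254
80% ⇒ z* = 1.282; margin = 1.282·0.056254 = 0.072118
CI on z-scale: (-0.472178, -0.327942)
Back-transform: tanh(-0.472178) = -0.439957, tanh(-0.327942) = -0.316670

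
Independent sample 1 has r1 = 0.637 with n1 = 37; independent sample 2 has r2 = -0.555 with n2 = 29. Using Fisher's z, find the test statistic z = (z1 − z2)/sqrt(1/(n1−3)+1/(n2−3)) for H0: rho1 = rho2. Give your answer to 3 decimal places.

5.292

Fisher z-transforms: z1 = atanh(0.637) = 0.753109, z2 = atanh(-0.555) = -0.625578; difference d = 1.378687
Var(d) = 1/34 + 1/26 = 0.0294118 + 0.0384615 = 0.0678733
z = d/√Var(d) = 1.378687 / √0.0678733 = 1.378687 / 0.260525 = 5.292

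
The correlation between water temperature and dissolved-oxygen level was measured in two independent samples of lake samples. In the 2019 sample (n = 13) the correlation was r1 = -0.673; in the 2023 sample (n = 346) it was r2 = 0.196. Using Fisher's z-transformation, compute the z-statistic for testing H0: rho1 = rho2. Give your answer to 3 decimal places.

Fisher z-transforms: z1 = atanh(-0.673) = -0.816207, z2 = atanh(0.196) = 0.198569; difference d = -1.014776
Var(d) = 1/10 + 1/343 = 0.1000000 + 0.0029155 = 0.1029155
z = d/√Var(d) = -1.014776 / √0.1029155 = -1.014776 / 0.320804 = -3.163

-3.163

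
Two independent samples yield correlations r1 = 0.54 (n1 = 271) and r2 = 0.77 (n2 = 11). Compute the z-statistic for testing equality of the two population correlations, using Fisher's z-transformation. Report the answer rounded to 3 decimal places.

-1.160

Fisher z-transforms: z1 = atanh(0.54) = 0.604156, z2 = atanh(0.77) = 1.020328; difference d = -0.416172
Var(d) = 1/268 + 1/8 = 0.0037313 + 0.1250000 = 0.1287313
z = d/√Var(d) = -0.416172 / √0.1287313 = -0.416172 / 0.358791 = -1.160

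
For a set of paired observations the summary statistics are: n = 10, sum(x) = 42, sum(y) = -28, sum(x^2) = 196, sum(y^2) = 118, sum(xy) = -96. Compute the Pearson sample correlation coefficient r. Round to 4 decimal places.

S_xy = nΣxy − ΣxΣy = 10·(-96) − 42·(-28) = -960 − (-1176) = 216
S_xx = nΣx² − (Σx)² = 10·196 − 42² = 1960 − 1764 = 196
S_yy = nΣy² − (Σy)² = 10·118 − (-28)² = 1180 − 784 = 396
r = S_xy / √(S_xx·S_yy) = 216 / √(196·396) = 216 / √77616 = 216 / 278.5965 = 0.7753

0.7753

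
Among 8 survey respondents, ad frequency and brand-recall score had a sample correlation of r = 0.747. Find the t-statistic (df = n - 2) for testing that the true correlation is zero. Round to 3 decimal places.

2.752

t = r·√(n−2) / √(1−r²) with r = 0.747, n = 8
  = 0.747·√6 / √(1 − 0.558009)
  = 0.747·2.449490 / 0.664824
  = 1.829769 / 0.664824 = 2.752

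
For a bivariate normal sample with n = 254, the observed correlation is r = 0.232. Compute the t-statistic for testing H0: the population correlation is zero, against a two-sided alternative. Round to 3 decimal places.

3.786

1 − r² = 1 − 0.053824 = 0.946176;  √(1−r²) = 0.972716
√(n−2) = √252 = 15.874508
t = r·√(n−2)/√(1−r²) = 0.232 · 15.874508 / 0.972716 = 3.786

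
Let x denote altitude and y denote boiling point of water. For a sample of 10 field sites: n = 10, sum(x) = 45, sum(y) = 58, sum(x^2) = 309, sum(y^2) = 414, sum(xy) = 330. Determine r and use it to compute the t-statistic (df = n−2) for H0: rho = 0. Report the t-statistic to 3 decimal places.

Numerator: nΣxy − (Σx)(Σy) = 10·330 − (45)(58) = 690
Denominator: √[(nΣx²−(Σx)²)(nΣy²−(Σy)²)]
  nΣx²−(Σx)² = 10·309 − 2025 = 1065;  nΣy²−(Σy)² = 10·414 − 3364 = 776
  √(1065·776) = √826440 = 909.0875
r = 690 / 909.0875 = 0.7590
t = r·√(n−2)/√(1−r²) = 0.7590·√8 / √(1−0.576081) = 2.146776 / 0.651091 = 3.297

3.297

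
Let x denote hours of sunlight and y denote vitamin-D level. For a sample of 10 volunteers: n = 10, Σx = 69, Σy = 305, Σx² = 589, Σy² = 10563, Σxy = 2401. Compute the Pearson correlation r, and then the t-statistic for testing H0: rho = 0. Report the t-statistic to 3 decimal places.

S_xy = nΣxy − ΣxΣy = 10·2401 − 69·305 = 24010 − 21045 = 2965
S_xx = nΣx² − (Σx)² = 10·589 − 69² = 5890 − 4761 = 1129
S_yy = nΣy² − (Σy)² = 10·10563 − 305² = 105630 − 93025 = 12605
r = S_xy / √(S_xx·S_yy) = 2965 / √(1129·12605) = 2965 / √14231045 = 2965 / 3772.4057 = 0.7860
t = r·√(n−2)/√(1−r²) = 0.7860·√8 / √(1−0.617796) = 2.223144 / 0.618226 = 3.596

3.596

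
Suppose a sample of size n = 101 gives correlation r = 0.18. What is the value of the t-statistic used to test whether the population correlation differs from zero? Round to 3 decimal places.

t = r·√(n−2) / √(1−r²) with r = 0.18, n = 101
  = 0.18·√99 / √(1 − 0.0324)
  = 0.18·9.949874 / 0.983667
  = 1.790977 / 0.983667 = 1.821

1.821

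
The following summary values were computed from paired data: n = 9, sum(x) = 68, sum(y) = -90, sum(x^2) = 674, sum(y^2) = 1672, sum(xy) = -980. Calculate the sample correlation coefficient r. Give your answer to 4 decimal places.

S_xy = nΣxy − ΣxΣy = 9·(-980) − 68·(-90) = -8820 − (-6120) = -2700
S_xx = nΣx² − (Σx)² = 9·674 − 68² = 6066 − 4624 = 1442
S_yy = nΣy² − (Σy)² = 9·1672 − (-90)² = 15048 − 8100 = 6948
r = S_xy / √(S_xx·S_yy) = -2700 / √(1442·6948) = -2700 / √10019016 = -2700 / 3165.2829 = -0.8530

-0.8530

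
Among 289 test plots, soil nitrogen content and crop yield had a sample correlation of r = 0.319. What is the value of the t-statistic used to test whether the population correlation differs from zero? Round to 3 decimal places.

1 − r² = 1 − 0.101761 = 0.898239;  √(1−r²) = 0.947755
√(n−2) = √287 = 16.941074
t = r·√(n−2)/√(1−r²) = 0.319 · 16.941074 / 0.947755 = 5.702

5.702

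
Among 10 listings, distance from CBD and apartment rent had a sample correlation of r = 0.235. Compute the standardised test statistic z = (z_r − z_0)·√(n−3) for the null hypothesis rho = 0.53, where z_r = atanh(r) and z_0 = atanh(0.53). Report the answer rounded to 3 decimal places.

-0.928

z_r = atanh(0.235) = 0.239475,  z_0 = atanh(0.53) = 0.590145
SE = 1/√(n−3) = 1/√7 = 0.377964
z = (z_r − z_0)/SE = (0.239475 − 0.590145) / 0.377964 = -0.350670 / 0.377964 = -0.928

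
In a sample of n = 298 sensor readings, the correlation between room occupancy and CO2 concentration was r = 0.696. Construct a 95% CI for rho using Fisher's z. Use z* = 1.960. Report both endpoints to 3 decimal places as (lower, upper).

(0.632, 0.750)

z_r = atanh(0.696) = 0.859500;  SE = 1/√(n−3) = 1/√295 = 0.058222
z-limits: 0.859500 ± 1.960·0.058222 = 0.859500 ± 0.114115 = [0.745385, 0.973615]
ρ-limits: (tanh 0.745385, tanh 0.973615) = (0.632, 0.750)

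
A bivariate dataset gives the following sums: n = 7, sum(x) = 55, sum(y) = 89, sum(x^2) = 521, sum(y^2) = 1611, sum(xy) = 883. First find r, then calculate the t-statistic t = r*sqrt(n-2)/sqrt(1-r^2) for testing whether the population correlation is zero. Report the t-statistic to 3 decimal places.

Numerator: nΣxy − (Σx)(Σy) = 7·883 − (55)(89) = 1286
Denominator: √[(nΣx²−(Σx)²)(nΣy²−(Σy)²)]
  nΣx²−(Σx)² = 7·521 − 3025 = 622;  nΣy²−(Σy)² = 7·1611 − 7921 = 3356
  √(622·3356) = √2087432 = 1444.7948
r = 1286 / 1444.7948 = 0.8901
t = r·√(n−2)/√(1−r²) = 0.8901·√5 / √(1−0.792278) = 1.990324 / 0.455765 = 4.367

4.367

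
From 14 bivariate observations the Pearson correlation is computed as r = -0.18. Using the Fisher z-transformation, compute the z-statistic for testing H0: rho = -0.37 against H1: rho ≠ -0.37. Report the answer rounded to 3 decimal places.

0.685

Fisher z: atanh(-0.18) = -0.181983, atanh(-0.37) = -0.388423
z = (z_r − z_0)·√(n−3) = (-0.181983 − (-0.388423))·√11 = 0.206440 · 3.316625 = 0.685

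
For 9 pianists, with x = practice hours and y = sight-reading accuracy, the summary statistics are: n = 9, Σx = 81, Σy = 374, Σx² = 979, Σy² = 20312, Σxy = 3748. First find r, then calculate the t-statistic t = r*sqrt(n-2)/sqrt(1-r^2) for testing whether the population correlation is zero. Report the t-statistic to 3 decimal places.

0.988

Numerator: nΣxy − (Σx)(Σy) = 9·3748 − (81)(374) = 3438
Denominator: √[(nΣx²−(Σx)²)(nΣy²−(Σy)²)]
  nΣx²−(Σx)² = 9·979 − 6561 = 2250;  nΣy²−(Σy)² = 9·20312 − 139876 = 42932
  √(2250·42932) = √96597000 = 9828.3773
r = 3438 / 9828.3773 = 0.3498
t = r·√(n−2)/√(1−r²) = 0.3498·√7 / √(1−0.122360) = 0.925484 / 0.936824 = 0.988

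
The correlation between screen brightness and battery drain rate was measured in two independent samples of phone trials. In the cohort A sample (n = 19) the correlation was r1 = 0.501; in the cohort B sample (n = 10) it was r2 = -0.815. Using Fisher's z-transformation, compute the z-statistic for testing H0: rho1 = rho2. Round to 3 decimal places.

3.735

z1 = atanh(0.501) = 0.550640,  z2 = atanh(-0.815) = -1.141742
SE = √(1/(n1−3) + 1/(n2−3)) = √(1/16 + 1/7) = √(0.0625000 + 0.1428571) = √0.2053571 = 0.453163
z = (z1 − z2)/SE = (0.550640 − (-1.141742)) / 0.453163 = 1.692382 / 0.453163 = 3.735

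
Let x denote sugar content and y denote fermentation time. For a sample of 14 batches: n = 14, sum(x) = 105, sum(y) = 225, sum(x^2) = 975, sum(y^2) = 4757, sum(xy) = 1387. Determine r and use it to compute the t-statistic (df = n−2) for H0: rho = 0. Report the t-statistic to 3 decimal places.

S_xy = nΣxy − ΣxΣy = 14·1387 − 105·225 = 19418 − 23625 = -4207
S_xx = nΣx² − (Σx)² = 14·975 − 105² = 13650 − 11025 = 2625
S_yy = nΣy² − (Σy)² = 14·4757 − 225² = 66598 − 50625 = 15973
r = S_xy / √(S_xx·S_yy) = -4207 / √(2625·15973) = -4207 / √41929125 = -4207 / 6475.2703 = -0.6497
t = r·√(n−2)/√(1−r²) = -0.6497·√12 / √(1−0.422110) = -2.250627 / 0.760191 = -2.961

-2.961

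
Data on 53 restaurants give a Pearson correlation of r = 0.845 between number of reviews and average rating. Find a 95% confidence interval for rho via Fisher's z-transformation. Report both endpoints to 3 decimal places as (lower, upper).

(0.745, 0.908)

Fisher z: z_r = atanh(r) = ½·ln((1+0.845)/(1−0.845)) = 1.238405
SE(z) = 1/√(n−3) = 1/√50 = 0.141421
95% ⇒ z* = 1.960; margin = 1.960·0.141421 = 0.277185
CI on z-scale: (0.961220, 1.515590)
Back-transform: tanh(0.961220) = 0.744821, tanh(1.515590) = 0.907926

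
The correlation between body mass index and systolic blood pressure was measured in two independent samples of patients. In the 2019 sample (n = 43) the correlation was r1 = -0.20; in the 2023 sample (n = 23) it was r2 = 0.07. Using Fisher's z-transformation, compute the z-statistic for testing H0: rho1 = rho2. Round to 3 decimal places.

-0.996

Fisher z-transforms: z1 = atanh(-0.20) = -0.202733, z2 = atanh(0.07) = 0.070115; difference d = -0.272848
Var(d) = 1/40 + 1/20 = 0.0250000 + 0.0500000 = 0.0750000
z = d/√Var(d) = -0.272848 / √0.0750000 = -0.272848 / 0.273861 = -0.996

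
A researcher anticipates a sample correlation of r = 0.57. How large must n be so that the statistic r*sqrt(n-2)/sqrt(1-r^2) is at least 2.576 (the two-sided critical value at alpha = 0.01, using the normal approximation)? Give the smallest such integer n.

16

r√(n−2)/√(1−r²) ≥ 2.576  ⇔  n−2 ≥ (2.576)²·(1−r²)/r²
(1−r²)/r² = (1−0.3249)/0.3249 = 2.0779
n ≥ 2 + 6.635776·2.0779 = 2 + 13.7885 = 15.7885
⌈15.7885⌉ = 16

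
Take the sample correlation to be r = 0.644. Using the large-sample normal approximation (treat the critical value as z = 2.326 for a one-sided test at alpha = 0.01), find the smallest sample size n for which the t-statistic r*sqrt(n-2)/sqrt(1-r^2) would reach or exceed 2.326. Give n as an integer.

10

Need r·√(n−2)/√(1−r²) ≥ 2.326
√(n−2) ≥ 2.326·√(1−0.414736) / 0.644 = 2.326·0.765025 / 0.644 = 2.7631
n−2 ≥ 7.6347  ⇒  n ≥ 9.6347
Smallest integer n = 10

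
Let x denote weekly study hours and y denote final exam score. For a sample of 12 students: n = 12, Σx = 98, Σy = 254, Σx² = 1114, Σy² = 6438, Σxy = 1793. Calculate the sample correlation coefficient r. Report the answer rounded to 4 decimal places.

-0.4875

Numerator: nΣxy − (Σx)(Σy) = 12·1793 − (98)(254) = -3376
Denominator: √[(nΣx²−(Σx)²)(nΣy²−(Σy)²)]
  nΣx²−(Σx)² = 12·1114 − 9604 = 3764;  nΣy²−(Σy)² = 12·6438 − 64516 = 12740
  √(3764·12740) = √47953360 = 6924.8365
r = -3376 / 6924.8365 = -0.4875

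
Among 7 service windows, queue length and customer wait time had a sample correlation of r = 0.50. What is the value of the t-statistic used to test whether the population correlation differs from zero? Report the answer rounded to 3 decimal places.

1 − r² = 1 − 0.2500 = 0.7500;  √(1−r²) = 0.866025
√(n−2) = √5 = 2.236068
t = r·√(n−2)/√(1−r²) = 0.50 · 2.236068 / 0.866025 = 1.291

1.291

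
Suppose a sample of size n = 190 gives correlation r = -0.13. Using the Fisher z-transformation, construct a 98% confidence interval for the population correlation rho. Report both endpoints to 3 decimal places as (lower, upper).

Fisher z: z_r = atanh(r) = ½·ln((1+(-0.13))/(1−(-0.13))) = -0.130740
SE(z) = 1/√(n−3) = 1/√187 = 0.073127
98% ⇒ z* = 2.326; margin = 2.326·0.073127 = 0.170093
CI on z-scale: (-0.300833, 0.039353)
Back-transform: tanh(-0.300833) = -0.292075, tanh(0.039353) = 0.039333

(-0.292, 0.039)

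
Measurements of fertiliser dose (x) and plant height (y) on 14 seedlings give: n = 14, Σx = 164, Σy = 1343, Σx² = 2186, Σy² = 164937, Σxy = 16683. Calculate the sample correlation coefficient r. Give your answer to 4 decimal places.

Numerator: nΣxy − (Σx)(Σy) = 14·16683 − (164)(1343) = 13310
Denominator: √[(nΣx²−(Σx)²)(nΣy²−(Σy)²)]
  nΣx²−(Σx)² = 14·2186 − 26896 = 3708;  nΣy²−(Σy)² = 14·164937 − 1803649 = 505469
  √(3708·505469) = √1874279052 = 43292.9446
r = 13310 / 43292.9446 = 0.3074

0.3074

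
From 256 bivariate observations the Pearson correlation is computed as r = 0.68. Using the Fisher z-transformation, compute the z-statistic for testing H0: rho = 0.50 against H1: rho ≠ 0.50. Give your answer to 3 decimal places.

z_r = atanh(0.68) = 0.829114,  z_0 = atanh(0.50) = 0.549306
SE = 1/√(n−3) = 1/√253 = 0.062869
z = (z_r − z_0)/SE = (0.829114 − 0.549306) / 0.062869 = 0.279808 / 0.062869 = 4.451

4.451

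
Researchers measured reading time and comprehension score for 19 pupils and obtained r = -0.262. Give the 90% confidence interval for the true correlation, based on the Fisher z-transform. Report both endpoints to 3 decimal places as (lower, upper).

(-0.591, 0.142)

z_r = atanh(-0.262) = -0.268255;  SE = 1/√(n−3) = 1/√16 = 0.250000
z-limits: -0.268255 ± 1.645·0.250000 = -0.268255 ± 0.411250 = [-0.679505, 0.142995]
ρ-limits: (tanh -0.679505, tanh 0.142995) = (-0.591, 0.142)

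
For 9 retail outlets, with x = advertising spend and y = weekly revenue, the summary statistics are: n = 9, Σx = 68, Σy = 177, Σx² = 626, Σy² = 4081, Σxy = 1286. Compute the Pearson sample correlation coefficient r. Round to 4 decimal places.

S_xy = nΣxy − ΣxΣy = 9·1286 − 68·177 = 11574 − 12036 = -462
S_xx = nΣx² − (Σx)² = 9·626 − 68² = 5634 − 4624 = 1010
S_yy = nΣy² − (Σy)² = 9·4081 − 177² = 36729 − 31329 = 5400
r = S_xy / √(S_xx·S_yy) = -462 / √(1010·5400) = -462 / √5454000 = -462 / 2335.3801 = -0.1978

-0.1978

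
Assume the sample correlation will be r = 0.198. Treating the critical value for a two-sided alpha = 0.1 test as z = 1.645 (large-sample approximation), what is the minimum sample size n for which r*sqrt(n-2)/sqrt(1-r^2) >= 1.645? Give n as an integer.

69

r√(n−2)/√(1−r²) ≥ 1.645  ⇔  n−2 ≥ (1.645)²·(1−r²)/r²
(1−r²)/r² = (1−0.039204)/0.039204 = 24.5076
n ≥ 2 + 2.706025·24.5076 = 2 + 66.3182 = 68.3182
⌈68.3182⌉ = 69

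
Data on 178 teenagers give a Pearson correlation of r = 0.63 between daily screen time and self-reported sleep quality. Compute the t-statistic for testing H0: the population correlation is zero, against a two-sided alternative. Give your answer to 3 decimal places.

10.762

t = r·√(n−2) / √(1−r²) with r = 0.63, n = 178
  = 0.63·√176 / √(1 − 0.3969)
  = 0.63·13.266499 / 0.776595
  = 8.357894 / 0.776595 = 10.762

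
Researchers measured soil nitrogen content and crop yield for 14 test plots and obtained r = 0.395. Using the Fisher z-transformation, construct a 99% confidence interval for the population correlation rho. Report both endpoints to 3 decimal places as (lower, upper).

Fisher z: z_r = atanh(r) = ½·ln((1+0.395)/(1−0.395)) = 0.417711
SE(z) = 1/√(n−3) = 1/√11 = 0.301511
99% ⇒ z* = 2.576; margin = 2.576·0.301511 = 0.776692
CI on z-scale: (-0.358981, 1.194403)
Back-transform: tanh(-0.358981) = -0.344316, tanh(1.194403) = 0.831939

(-0.344, 0.832)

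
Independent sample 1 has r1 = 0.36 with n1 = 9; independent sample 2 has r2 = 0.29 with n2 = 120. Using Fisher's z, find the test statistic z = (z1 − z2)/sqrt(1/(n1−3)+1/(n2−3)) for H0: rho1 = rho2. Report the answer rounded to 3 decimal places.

Fisher z-transforms: z1 = atanh(0.36) = 0.376886, z2 = atanh(0.29) = 0.298566; difference d = 0.078320
Var(d) = 1/6 + 1/117 = 0.1666667 + 0.0085470 = 0.1752137
z = d/√Var(d) = 0.078320 / √0.1752137 = 0.078320 / 0.418585 = 0.187

0.187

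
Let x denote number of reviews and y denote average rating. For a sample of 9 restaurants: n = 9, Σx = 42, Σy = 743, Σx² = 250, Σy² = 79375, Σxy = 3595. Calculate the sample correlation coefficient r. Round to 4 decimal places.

0.1294

S_xy = nΣxy − ΣxΣy = 9·3595 − 42·743 = 32355 − 31206 = 1149
S_xx = nΣx² − (Σx)² = 9·250 − 42² = 2250 − 1764 = 486
S_yy = nΣy² − (Σy)² = 9·79375 − 743² = 714375 − 552049 = 162326
r = S_xy / √(S_xx·S_yy) = 1149 / √(486·162326) = 1149 / √78890436 = 1149 / 8882.0288 = 0.1294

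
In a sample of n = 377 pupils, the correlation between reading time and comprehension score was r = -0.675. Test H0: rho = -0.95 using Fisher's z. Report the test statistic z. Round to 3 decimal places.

19.569

z_r = atanh(-0.675) = -0.819872,  z_0 = atanh(-0.95) = -1.831781
SE = 1/√(n−3) = 1/√374 = 0.051709
z = (z_r − z_0)/SE = (-0.819872 − (-1.831781)) / 0.051709 = 1.011909 / 0.051709 = 19.569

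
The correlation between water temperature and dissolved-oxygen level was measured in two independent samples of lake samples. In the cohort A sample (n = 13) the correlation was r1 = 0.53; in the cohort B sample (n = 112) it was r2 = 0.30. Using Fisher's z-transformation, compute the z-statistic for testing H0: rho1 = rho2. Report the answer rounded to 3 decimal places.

0.849

z1 = atanh(0.53) = 0.590145,  z2 = atanh(0.30) = 0.309520
SE = √(1/(n1−3) + 1/(n2−3)) = √(1/10 + 1/109) = √(0.1000000 + 0.0091743) = √0.1091743 = 0.330415
z = (z1 − z2)/SE = (0.590145 − 0.309520) / 0.330415 = 0.280625 / 0.330415 = 0.849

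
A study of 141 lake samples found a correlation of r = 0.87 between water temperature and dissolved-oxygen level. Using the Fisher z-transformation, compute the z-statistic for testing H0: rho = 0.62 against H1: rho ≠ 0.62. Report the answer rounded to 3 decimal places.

z_r = atanh(0.87) = 1.333080,  z_0 = atanh(0.62) = 0.725005
SE = 1/√(n−3) = 1/√138 = 0.085126
z = (z_r − z_0)/SE = (1.333080 − 0.725005) / 0.085126 = 0.608075 / 0.085126 = 7.143

7.143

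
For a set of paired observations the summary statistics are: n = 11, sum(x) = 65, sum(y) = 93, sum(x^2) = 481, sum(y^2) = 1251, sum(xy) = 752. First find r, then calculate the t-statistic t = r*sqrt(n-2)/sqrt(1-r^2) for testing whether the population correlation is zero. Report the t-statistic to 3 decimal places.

9.546

Numerator: nΣxy − (Σx)(Σy) = 11·752 − (65)(93) = 2227
Denominator: √[(nΣx²−(Σx)²)(nΣy²−(Σy)²)]
  nΣx²−(Σx)² = 11·481 − 4225 = 1066;  nΣy²−(Σy)² = 11·1251 − 8649 = 5112
  √(1066·5112) = √5449392 = 2334.3933
r = 2227 / 2334.3933 = 0.9540
t = r·√(n−2)/√(1−r²) = 0.9540·√9 / √(1−0.910116) = 2.862000 / 0.299807 = 9.546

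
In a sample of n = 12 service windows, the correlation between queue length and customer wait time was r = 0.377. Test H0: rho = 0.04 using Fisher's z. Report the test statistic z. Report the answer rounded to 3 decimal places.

Fisher z: atanh(0.377) = 0.396558, atanh(0.04) = 0.040021
z = (z_r − z_0)·√(n−3) = (0.396558 − 0.040021)·√9 = 0.356537 · 3.000000 = 1.070

1.070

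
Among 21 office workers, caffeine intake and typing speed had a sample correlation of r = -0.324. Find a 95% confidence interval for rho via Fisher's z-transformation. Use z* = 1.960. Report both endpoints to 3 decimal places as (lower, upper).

(-0.663, 0.125)

z_r = atanh(-0.324) = -0.336110;  SE = 1/√(n−3) = 1/√18 = 0.235702
z-limits: -0.336110 ± 1.960·0.235702 = -0.336110 ± 0.461976 = [-0.798086, 0.125866]
ρ-limits: (tanh -0.798086, tanh 0.125866) = (-0.663, 0.125)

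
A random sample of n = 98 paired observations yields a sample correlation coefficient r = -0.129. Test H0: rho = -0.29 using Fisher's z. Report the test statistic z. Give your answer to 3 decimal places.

Fisher z: atanh(-0.129) = -0.129723, atanh(-0.29) = -0.298566
z = (z_r − z_0)·√(n−3) = (-0.129723 − (-0.298566))·√95 = 0.168843 · 9.746794 = 1.646

1.646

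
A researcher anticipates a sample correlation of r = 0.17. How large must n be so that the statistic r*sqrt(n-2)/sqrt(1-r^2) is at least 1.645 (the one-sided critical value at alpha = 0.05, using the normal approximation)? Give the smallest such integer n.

r√(n−2)/√(1−r²) ≥ 1.645  ⇔  n−2 ≥ (1.645)²·(1−r²)/r²
(1−r²)/r² = (1−0.0289)/0.0289 = 33.6021
n ≥ 2 + 2.706025·33.6021 = 2 + 90.9281 = 92.9281
⌈92.9281⌉ = 93

93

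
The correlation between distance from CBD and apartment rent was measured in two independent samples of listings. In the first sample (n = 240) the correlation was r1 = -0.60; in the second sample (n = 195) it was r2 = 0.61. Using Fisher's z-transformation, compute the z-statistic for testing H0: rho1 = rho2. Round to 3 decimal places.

Fisher z-transforms: z1 = atanh(-0.60) = -0.693147, z2 = atanh(0.61) = 0.708921; difference d = -1.402068
Var(d) = 1/237 + 1/192 = 0.0042194 + 0.0052083 = 0.0094277
z = d/√Var(d) = -1.402068 / √0.0094277 = -1.402068 / 0.097096 = -14.440

-14.440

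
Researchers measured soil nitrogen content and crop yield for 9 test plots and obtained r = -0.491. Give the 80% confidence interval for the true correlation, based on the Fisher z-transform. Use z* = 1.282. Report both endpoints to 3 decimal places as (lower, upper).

z_r = atanh(-0.491) = -0.537377;  SE = 1/√(n−3) = 1/√6 = 0.408248
z-limits: -0.537377 ± 1.282·0.408248 = -0.537377 ± 0.523374 = [-1.060751, -0.014003]
ρ-limits: (tanh -1.060751, tanh -0.014003) = (-0.786, -0.014)

(-0.786, -0.014)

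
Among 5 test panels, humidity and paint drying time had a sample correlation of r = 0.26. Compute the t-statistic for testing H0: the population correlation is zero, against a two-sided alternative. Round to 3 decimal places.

1 − r² = 1 − 0.0676 = 0.9324;  √(1−r²) = 0.965609
√(n−2) = √3 = 1.732051
t = r·√(n−2)/√(1−r²) = 0.26 · 1.732051 / 0.965609 = 0.466

0.466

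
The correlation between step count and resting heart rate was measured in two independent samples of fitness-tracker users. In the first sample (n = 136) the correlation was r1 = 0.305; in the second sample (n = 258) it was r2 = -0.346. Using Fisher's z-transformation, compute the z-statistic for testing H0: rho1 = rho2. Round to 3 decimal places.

Fisher z-transforms: z1 = atanh(0.305) = 0.315023, z2 = atanh(-0.346) = -0.360893; difference d = 0.675916
Var(d) = 1/133 + 1/255 = 0.0075188 + 0.0039216 = 0.0114404
z = d/√Var(d) = 0.675916 / √0.0114404 = 0.675916 / 0.106960 = 6.319

6.319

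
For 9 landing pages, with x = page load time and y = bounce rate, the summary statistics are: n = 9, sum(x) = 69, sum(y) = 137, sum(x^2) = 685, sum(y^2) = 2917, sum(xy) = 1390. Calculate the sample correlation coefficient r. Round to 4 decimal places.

0.9431

Numerator: nΣxy − (Σx)(Σy) = 9·1390 − (69)(137) = 3057
Denominator: √[(nΣx²−(Σx)²)(nΣy²−(Σy)²)]
  nΣx²−(Σx)² = 9·685 − 4761 = 1404;  nΣy²−(Σy)² = 9·2917 − 18769 = 7484
  √(1404·7484) = √10507536 = 3241.5330
r = 3057 / 3241.5330 = 0.9431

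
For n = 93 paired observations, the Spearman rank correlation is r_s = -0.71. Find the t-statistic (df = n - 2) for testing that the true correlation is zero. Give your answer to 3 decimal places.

t = r_s·√(n−2) / √(1−r_s²) with r_s = -0.71, n = 93
  = -0.71·√91 / √(1 − 0.5041)
  = -0.71·9.539392 / 0.704202
  = -6.772968 / 0.704202 = -9.618

-9.618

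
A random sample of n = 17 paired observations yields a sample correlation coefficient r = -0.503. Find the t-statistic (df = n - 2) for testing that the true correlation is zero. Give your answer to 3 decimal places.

t = r·√(n−2) / √(1−r²) with r = -0.503, n = 17
  = -0.503·√15 / √(1 − 0.253009)
  = -0.503·3.872983 / 0.864286
  = -1.948110 / 0.864286 = -2.254

-2.254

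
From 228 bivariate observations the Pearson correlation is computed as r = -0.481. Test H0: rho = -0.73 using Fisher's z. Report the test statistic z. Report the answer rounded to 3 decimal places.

6.067

Fisher z: atanh(-0.481) = -0.524284, atanh(-0.73) = -0.928727
z = (z_r − z_0)·√(n−3) = (-0.524284 − (-0.928727))·√225 = 0.404443 · 15.000000 = 6.067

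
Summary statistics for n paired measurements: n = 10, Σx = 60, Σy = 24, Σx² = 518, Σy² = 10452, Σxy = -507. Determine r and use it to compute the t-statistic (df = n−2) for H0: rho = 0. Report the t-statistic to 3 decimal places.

-1.668

Numerator: nΣxy − (Σx)(Σy) = 10·(-507) − (60)(24) = -6510
Denominator: √[(nΣx²−(Σx)²)(nΣy²−(Σy)²)]
  nΣx²−(Σx)² = 10·518 − 3600 = 1580;  nΣy²−(Σy)² = 10·10452 − 576 = 103944
  √(1580·103944) = √164231520 = 12815.2846
r = -6510 / 12815.2846 = -0.5080
t = r·√(n−2)/√(1−r²) = -0.5080·√8 / √(1−0.258064) = -1.436841 / 0.861357 = -1.668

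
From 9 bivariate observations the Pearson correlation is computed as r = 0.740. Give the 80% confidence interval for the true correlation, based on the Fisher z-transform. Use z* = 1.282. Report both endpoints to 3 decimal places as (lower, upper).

(0.403, 0.900)

Fisher z: z_r = atanh(r) = ½·ln((1+0.740)/(1−0.740)) = 0.950479
SE(z) = 1/√(n−3) = 1/√6 = 0.408248
80% ⇒ z* = 1.282; margin = 1.282·0.408248 = 0.523374
CI on z-scale: (0.427105, 1.473853)
Back-transform: tanh(0.427105) = 0.402899, tanh(1.473853) = 0.900310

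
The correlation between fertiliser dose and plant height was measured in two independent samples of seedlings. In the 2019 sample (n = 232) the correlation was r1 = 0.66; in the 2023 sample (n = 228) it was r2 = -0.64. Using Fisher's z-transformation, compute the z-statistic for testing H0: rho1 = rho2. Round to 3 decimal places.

Fisher z-transforms: z1 = atanh(0.66) = 0.792814, z2 = atanh(-0.64) = -0.758174; difference d = 1.550988
Var(d) = 1/229 + 1/225 = 0.0043668 + 0.0044444 = 0.0088112
z = d/√Var(d) = 1.550988 / √0.0088112 = 1.550988 / 0.093868 = 16.523

16.523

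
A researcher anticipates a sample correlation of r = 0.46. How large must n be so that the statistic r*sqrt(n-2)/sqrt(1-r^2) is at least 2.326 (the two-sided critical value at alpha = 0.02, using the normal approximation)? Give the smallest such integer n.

r√(n−2)/√(1−r²) ≥ 2.326  ⇔  n−2 ≥ (2.326)²·(1−r²)/r²
(1−r²)/r² = (1−0.2116)/0.2116 = 3.7259
n ≥ 2 + 5.410276·3.7259 = 2 + 20.1581 = 22.1581
⌈22.1581⌉ = 23

23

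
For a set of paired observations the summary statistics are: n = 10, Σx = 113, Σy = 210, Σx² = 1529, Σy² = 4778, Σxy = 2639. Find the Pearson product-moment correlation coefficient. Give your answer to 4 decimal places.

S_xy = nΣxy − ΣxΣy = 10·2639 − 113·210 = 26390 − 23730 = 2660
S_xx = nΣx² − (Σx)² = 10·1529 − 113² = 15290 − 12769 = 2521
S_yy = nΣy² − (Σy)² = 10·4778 − 210² = 47780 − 44100 = 3680
r = S_xy / √(S_xx·S_yy) = 2660 / √(2521·3680) = 2660 / √9277280 = 2660 / 3045.8628 = 0.8733

0.8733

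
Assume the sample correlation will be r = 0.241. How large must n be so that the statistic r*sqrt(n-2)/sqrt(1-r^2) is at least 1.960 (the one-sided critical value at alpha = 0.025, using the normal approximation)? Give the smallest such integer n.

65

r√(n−2)/√(1−r²) ≥ 1.960  ⇔  n−2 ≥ (1.960)²·(1−r²)/r²
(1−r²)/r² = (1−0.058081)/0.058081 = 16.2173
n ≥ 2 + 3.8416·16.2173 = 2 + 62.3004 = 64.3004
⌈64.3004⌉ = 65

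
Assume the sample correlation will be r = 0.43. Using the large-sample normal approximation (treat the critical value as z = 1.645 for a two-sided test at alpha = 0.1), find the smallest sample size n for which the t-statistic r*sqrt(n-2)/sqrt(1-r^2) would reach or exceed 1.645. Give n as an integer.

14

Need r·√(n−2)/√(1−r²) ≥ 1.645
√(n−2) ≥ 1.645·√(1−0.1849) / 0.43 = 1.645·0.902829 / 0.43 = 3.4538
n−2 ≥ 11.9287  ⇒  n ≥ 13.9287
Smallest integer n = 14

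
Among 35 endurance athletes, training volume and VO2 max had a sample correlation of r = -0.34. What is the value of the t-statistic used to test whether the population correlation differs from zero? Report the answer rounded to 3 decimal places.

1 − r² = 1 − 0.1156 = 0.8844;  √(1−r²) = 0.940425
√(n−2) = √33 = 5.744563
t = r·√(n−2)/√(1−r²) = -0.34 · 5.744563 / 0.940425 = -2.077

-2.077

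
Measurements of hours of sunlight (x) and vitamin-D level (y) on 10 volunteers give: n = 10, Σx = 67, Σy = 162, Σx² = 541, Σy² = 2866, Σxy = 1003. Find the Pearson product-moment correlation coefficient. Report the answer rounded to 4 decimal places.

-0.5524

Numerator: nΣxy − (Σx)(Σy) = 10·1003 − (67)(162) = -824
Denominator: √[(nΣx²−(Σx)²)(nΣy²−(Σy)²)]
  nΣx²−(Σx)² = 10·541 − 4489 = 921;  nΣy²−(Σy)² = 10·2866 − 26244 = 2416
  √(921·2416) = √2225136 = 1491.6890
r = -824 / 1491.6890 = -0.5524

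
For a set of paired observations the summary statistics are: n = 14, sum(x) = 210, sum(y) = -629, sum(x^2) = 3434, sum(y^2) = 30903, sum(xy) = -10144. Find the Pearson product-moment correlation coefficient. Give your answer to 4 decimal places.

Numerator: nΣxy − (Σx)(Σy) = 14·(-10144) − (210)(-629) = -9926
Denominator: √[(nΣx²−(Σx)²)(nΣy²−(Σy)²)]
  nΣx²−(Σx)² = 14·3434 − 44100 = 3976;  nΣy²−(Σy)² = 14·30903 − 395641 = 37001
  √(3976·37001) = √147115976 = 12129.1375
r = -9926 / 12129.1375 = -0.8184

-0.8184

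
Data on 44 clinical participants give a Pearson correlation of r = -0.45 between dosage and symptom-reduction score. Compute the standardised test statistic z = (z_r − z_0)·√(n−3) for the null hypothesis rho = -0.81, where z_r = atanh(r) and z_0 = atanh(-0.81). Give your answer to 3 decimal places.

z_r = atanh(-0.45) = -0.484700,  z_0 = atanh(-0.81) = -1.127029
SE = 1/√(n−3) = 1/√41 = 0.156174
z = (z_r − z_0)/SE = (-0.484700 − (-1.127029)) / 0.156174 = 0.642329 / 0.156174 = 4.113

4.113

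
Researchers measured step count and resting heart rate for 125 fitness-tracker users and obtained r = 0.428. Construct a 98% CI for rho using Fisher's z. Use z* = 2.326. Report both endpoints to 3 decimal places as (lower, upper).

(0.242, 0.584)

z_r = atanh(0.428) = 0.457446;  SE = 1/√(n−3) = 1/√122 = 0.090536
z-limits: 0.457446 ± 2.326·0.090536 = 0.457446 ± 0.210587 = [0.246859, 0.668033]
ρ-limits: (tanh 0.246859, tanh 0.668033) = (0.242, 0.584)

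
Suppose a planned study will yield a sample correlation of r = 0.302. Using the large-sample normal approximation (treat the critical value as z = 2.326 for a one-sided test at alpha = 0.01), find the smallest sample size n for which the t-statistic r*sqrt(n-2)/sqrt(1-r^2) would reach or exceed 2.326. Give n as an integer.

Need r·√(n−2)/√(1−r²) ≥ 2.326
√(n−2) ≥ 2.326·√(1−0.091204) / 0.302 = 2.326·0.953308 / 0.302 = 7.3424
n−2 ≥ 53.9108  ⇒  n ≥ 55.9108
Smallest integer n = 56

56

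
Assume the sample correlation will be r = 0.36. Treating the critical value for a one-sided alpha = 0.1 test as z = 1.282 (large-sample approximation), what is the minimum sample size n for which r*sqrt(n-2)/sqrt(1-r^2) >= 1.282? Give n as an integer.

14

Need r·√(n−2)/√(1−r²) ≥ 1.282
√(n−2) ≥ 1.282·√(1−0.1296) / 0.36 = 1.282·0.932952 / 0.36 = 3.3223
n−2 ≥ 11.0377  ⇒  n ≥ 13.0377
Smallest integer n = 14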